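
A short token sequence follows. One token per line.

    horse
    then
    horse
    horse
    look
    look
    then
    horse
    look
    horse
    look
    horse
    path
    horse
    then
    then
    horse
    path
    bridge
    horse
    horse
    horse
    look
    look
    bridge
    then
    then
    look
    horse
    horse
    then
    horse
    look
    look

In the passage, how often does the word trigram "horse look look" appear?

3

Scanning the 32 overlapping trigram windows for "horse look look":
  position 4–6: horse look look
  position 22–24: horse look look
  position 32–34: horse look look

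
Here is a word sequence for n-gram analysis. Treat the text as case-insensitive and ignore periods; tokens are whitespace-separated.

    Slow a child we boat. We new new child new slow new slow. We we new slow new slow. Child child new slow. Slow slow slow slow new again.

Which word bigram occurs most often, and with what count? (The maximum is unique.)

Bigram frequencies (highest first):
  new slow: 5
  slow slow: 4
  slow new: 3
  we new: 2
  child new: 2
  slow a: 1
  … (11 more, each ≤ 1)

"new slow", 5 times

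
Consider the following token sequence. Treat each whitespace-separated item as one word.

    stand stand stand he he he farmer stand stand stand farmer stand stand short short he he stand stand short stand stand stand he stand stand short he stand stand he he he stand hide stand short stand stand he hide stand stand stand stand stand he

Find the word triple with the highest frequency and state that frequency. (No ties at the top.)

"stand stand stand", 6 times

Trigram frequencies (highest first):
  stand stand stand: 6
  stand stand he: 5
  stand stand short: 3
  he stand stand: 3
  stand he he: 2
  he he he: 2
  … (20 more, each ≤ 2)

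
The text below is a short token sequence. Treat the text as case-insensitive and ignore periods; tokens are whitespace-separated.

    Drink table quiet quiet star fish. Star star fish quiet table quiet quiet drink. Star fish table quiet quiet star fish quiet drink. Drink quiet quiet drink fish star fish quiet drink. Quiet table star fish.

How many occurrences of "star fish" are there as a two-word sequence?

6

Scanning the 35 overlapping bigram windows for "star fish":
  position 5–6: star fish
  position 8–9: star fish
  position 15–16: star fish
  position 20–21: star fish
  position 29–30: star fish
  position 35–36: star fish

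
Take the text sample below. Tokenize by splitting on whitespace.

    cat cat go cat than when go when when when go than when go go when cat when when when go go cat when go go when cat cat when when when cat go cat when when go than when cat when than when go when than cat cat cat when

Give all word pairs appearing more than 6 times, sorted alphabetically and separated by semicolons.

when go; when when

Bigram counts meeting the condition (more than 6 times):
  when go: 7
  when when: 7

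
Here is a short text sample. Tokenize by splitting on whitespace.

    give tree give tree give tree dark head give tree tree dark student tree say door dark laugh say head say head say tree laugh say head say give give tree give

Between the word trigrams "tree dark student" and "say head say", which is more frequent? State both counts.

"say head say" (3 vs 1)

"tree dark student": 1 occurrence
"say head say": 3 occurrences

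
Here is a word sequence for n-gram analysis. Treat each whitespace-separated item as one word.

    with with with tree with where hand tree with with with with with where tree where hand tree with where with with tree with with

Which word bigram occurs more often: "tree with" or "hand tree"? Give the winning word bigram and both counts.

"tree with" (4 vs 2)

"tree with": 4 occurrences
"hand tree": 2 occurrences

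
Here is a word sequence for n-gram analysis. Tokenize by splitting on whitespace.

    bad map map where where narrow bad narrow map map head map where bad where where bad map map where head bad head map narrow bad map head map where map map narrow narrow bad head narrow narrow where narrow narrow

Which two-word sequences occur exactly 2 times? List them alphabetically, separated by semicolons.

bad head; map head; map narrow; where bad; where narrow; where where

Bigram counts meeting the condition (exactly 2 times):
  bad head: 2
  map head: 2
  map narrow: 2
  where bad: 2
  where narrow: 2
  where where: 2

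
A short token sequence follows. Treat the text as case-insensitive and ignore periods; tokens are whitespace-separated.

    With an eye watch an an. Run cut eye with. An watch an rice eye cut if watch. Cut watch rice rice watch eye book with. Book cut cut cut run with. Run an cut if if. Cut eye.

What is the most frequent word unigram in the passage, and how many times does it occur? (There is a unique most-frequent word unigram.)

"cut", 8 times

Unigram frequencies (highest first):
  cut: 8
  an: 6
  eye: 5
  watch: 5
  with: 4
  run: 3
  … (3 more, each ≤ 3)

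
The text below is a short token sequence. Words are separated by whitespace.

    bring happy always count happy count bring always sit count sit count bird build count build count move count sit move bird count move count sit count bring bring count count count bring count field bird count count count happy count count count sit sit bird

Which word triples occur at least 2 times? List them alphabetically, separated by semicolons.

count count count; count happy count; count move count; count sit count; move count sit

Trigram counts meeting the condition (at least 2 times):
  count count count: 3
  count happy count: 2
  count move count: 2
  count sit count: 2
  move count sit: 2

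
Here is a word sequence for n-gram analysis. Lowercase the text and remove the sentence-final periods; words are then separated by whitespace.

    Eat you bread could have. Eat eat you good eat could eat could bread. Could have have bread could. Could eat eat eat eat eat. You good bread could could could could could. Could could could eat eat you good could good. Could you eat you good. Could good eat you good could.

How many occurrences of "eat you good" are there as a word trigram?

Scanning the 51 overlapping trigram windows for "eat you good":
  position 7–9: eat you good
  position 25–27: eat you good
  position 38–40: eat you good
  position 45–47: eat you good
  position 50–52: eat you good

5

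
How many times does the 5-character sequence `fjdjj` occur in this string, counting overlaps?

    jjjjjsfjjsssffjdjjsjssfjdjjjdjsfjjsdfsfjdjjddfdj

Sliding a length-5 window over the 48 characters (44 positions):
  position 14–18: fjdjj
  position 23–27: fjdjj
  position 39–43: fjdjj

3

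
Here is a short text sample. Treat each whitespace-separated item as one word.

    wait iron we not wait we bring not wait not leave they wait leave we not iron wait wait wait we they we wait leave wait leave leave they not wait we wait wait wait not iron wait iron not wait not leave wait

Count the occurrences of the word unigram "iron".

Scanning the 44 tokens for "iron":
  position 2: iron
  position 17: iron
  position 37: iron
  position 39: iron

4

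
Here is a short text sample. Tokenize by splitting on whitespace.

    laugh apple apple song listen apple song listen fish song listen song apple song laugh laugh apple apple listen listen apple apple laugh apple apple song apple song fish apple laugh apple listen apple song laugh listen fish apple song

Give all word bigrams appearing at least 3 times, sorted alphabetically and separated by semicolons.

apple apple; apple song; laugh apple; listen apple; song listen

Bigram counts meeting the condition (at least 3 times):
  apple apple: 4
  apple song: 7
  laugh apple: 4
  listen apple: 3
  song listen: 3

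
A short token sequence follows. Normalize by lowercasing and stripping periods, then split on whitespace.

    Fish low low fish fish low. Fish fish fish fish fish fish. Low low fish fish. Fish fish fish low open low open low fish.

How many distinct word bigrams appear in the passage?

6

25 tokens → 24 bigram windows in total.
Repeated bigrams (each contributes count−1 duplicates):
  fish fish: 10
  fish low: 4
  low fish: 4
  low low: 2
  low open: 2
  open low: 2
18 duplicate windows → 24 − 18 = 6 distinct.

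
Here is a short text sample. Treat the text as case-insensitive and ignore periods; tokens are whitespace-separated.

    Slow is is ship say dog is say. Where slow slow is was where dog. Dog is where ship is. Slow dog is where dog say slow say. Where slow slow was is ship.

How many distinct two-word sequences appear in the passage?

24

34 tokens → 33 bigram windows in total.
Repeated bigrams (each contributes count−1 duplicates):
  dog is: 3
  is ship: 2
  is where: 2
  say where: 2
  slow is: 2
  slow slow: 2
  where dog: 2
  where slow: 2
9 duplicate windows → 33 − 9 = 24 distinct.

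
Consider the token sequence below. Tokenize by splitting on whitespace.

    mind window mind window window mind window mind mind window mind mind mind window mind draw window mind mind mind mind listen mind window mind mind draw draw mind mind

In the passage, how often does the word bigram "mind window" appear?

6

Scanning the 29 overlapping bigram windows for "mind window":
  position 1–2: mind window
  position 3–4: mind window
  position 6–7: mind window
  position 9–10: mind window
  position 13–14: mind window
  position 23–24: mind window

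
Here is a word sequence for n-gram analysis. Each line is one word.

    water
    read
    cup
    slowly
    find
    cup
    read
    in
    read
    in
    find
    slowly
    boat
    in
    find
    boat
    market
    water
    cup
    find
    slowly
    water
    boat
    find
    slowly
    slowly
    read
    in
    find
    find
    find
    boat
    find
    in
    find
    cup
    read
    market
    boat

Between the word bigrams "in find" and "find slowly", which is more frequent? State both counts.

"in find": 4 occurrences
"find slowly": 3 occurrences

"in find" (4 vs 3)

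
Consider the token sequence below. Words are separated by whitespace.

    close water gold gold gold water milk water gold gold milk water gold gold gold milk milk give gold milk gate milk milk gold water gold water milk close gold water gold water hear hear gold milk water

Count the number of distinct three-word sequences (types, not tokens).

27

38 tokens → 36 trigram windows in total.
Repeated trigrams (each contributes count−1 duplicates):
  water gold gold: 3
  gold gold gold: 2
  gold gold milk: 2
  gold milk water: 2
  gold water gold: 2
  gold water milk: 2
  milk water gold: 2
  water gold water: 2
9 duplicate windows → 36 − 9 = 27 distinct.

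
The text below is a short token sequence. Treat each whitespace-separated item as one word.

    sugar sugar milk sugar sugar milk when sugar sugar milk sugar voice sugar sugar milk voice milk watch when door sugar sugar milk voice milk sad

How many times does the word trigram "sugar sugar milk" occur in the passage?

5

Scanning the 24 overlapping trigram windows for "sugar sugar milk":
  position 1–3: sugar sugar milk
  position 4–6: sugar sugar milk
  position 8–10: sugar sugar milk
  position 13–15: sugar sugar milk
  position 21–23: sugar sugar milk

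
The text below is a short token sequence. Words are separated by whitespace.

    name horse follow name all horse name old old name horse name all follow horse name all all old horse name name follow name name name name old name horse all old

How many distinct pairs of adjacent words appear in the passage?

32 tokens → 31 bigram windows in total.
Repeated bigrams (each contributes count−1 duplicates):
  horse name: 4
  name name: 4
  name all: 3
  name horse: 3
  all old: 2
  follow name: 2
  name old: 2
  old name: 2
14 duplicate windows → 31 − 14 = 17 distinct.

17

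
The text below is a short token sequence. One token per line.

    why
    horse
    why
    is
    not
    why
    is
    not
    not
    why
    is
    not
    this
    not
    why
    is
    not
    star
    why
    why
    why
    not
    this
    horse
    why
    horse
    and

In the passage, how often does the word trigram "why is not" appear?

Scanning the 25 overlapping trigram windows for "why is not":
  position 3–5: why is not
  position 6–8: why is not
  position 10–12: why is not
  position 15–17: why is not

4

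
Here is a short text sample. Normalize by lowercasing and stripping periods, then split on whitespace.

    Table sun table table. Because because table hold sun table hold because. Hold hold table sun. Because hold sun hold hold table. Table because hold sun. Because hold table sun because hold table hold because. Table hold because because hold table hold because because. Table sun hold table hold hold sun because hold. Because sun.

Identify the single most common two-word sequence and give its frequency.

Bigram frequencies (highest first):
  because hold: 7
  table hold: 6
  hold table: 6
  hold because: 5
  table sun: 4
  hold sun: 4
  … (9 more, each ≤ 4)

"because hold", 7 times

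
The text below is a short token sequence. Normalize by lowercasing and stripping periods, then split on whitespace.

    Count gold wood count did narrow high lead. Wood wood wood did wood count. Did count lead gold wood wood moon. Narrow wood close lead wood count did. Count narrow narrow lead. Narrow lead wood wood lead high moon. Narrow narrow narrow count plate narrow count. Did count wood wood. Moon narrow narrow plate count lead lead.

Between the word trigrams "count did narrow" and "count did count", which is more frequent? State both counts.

"count did count" (3 vs 1)

"count did narrow": 1 occurrence
"count did count": 3 occurrences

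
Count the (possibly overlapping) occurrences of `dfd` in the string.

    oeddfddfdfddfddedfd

Sliding a length-3 window over the 19 characters (17 positions):
  position 4–6: dfd
  position 7–9: dfd
  position 9–11: dfd
  position 12–14: dfd
  position 17–19: dfd

5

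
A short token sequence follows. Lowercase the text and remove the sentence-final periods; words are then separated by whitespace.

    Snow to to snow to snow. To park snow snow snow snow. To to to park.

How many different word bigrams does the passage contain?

6

16 tokens → 15 bigram windows in total.
Repeated bigrams (each contributes count−1 duplicates):
  snow to: 4
  snow snow: 3
  to to: 3
  to park: 2
  to snow: 2
9 duplicate windows → 15 − 9 = 6 distinct.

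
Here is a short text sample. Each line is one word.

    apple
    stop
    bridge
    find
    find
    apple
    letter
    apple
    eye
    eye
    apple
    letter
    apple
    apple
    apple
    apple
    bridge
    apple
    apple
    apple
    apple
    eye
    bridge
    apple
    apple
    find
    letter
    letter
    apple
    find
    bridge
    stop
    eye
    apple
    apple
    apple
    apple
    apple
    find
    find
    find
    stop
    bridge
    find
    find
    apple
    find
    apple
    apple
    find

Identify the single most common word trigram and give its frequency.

"apple apple apple", 7 times

Trigram frequencies (highest first):
  apple apple apple: 7
  apple apple find: 3
  stop bridge find: 2
  bridge find find: 2
  find find apple: 2
  apple letter apple: 2
  … (29 more, each ≤ 2)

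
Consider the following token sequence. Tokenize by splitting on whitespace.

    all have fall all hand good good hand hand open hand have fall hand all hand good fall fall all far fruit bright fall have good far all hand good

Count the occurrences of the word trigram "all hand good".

Scanning the 28 overlapping trigram windows for "all hand good":
  position 4–6: all hand good
  position 15–17: all hand good
  position 28–30: all hand good

3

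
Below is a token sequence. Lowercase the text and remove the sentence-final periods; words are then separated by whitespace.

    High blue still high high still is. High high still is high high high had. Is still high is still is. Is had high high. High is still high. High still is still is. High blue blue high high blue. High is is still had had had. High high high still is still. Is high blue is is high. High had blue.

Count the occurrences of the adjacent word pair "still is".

Scanning the 61 overlapping bigram windows for "still is":
  position 6–7: still is
  position 10–11: still is
  position 20–21: still is
  position 31–32: still is
  position 33–34: still is
  position 51–52: still is
  position 53–54: still is

7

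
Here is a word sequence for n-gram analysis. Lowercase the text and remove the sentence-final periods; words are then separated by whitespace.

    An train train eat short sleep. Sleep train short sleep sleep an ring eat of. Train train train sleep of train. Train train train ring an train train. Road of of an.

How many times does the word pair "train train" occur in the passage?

Scanning the 31 overlapping bigram windows for "train train":
  position 2–3: train train
  position 16–17: train train
  position 17–18: train train
  position 21–22: train train
  position 22–23: train train
  position 23–24: train train
  position 27–28: train train

7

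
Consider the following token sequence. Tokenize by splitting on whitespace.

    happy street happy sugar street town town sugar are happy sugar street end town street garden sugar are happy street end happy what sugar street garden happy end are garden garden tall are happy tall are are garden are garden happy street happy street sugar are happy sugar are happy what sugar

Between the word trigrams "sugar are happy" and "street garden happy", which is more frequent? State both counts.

"sugar are happy" (4 vs 1)

"sugar are happy": 4 occurrences
"street garden happy": 1 occurrence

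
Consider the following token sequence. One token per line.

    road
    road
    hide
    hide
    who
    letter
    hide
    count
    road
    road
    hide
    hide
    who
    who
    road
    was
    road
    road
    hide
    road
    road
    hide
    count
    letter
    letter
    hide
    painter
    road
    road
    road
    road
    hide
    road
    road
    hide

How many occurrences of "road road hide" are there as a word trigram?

6

Scanning the 33 overlapping trigram windows for "road road hide":
  position 1–3: road road hide
  position 9–11: road road hide
  position 17–19: road road hide
  position 20–22: road road hide
  position 30–32: road road hide
  position 33–35: road road hide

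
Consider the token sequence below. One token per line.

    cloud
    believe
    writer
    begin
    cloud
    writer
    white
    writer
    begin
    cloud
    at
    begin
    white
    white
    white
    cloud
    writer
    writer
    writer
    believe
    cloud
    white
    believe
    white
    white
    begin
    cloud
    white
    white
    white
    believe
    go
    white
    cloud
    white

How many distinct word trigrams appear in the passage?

31

35 tokens → 33 trigram windows in total.
Repeated trigrams (each contributes count−1 duplicates):
  white white white: 2
  writer begin cloud: 2
2 duplicate windows → 33 − 2 = 31 distinct.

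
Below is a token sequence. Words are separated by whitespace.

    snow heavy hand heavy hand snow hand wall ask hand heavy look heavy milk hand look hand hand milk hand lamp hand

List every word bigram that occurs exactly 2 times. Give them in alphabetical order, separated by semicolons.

Bigram counts meeting the condition (exactly 2 times):
  hand heavy: 2
  heavy hand: 2
  milk hand: 2

hand heavy; heavy hand; milk hand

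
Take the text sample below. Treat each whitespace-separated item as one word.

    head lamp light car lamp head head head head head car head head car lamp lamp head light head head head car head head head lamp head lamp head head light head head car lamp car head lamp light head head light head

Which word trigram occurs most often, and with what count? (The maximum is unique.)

"head head head", 5 times

Trigram frequencies (highest first):
  head head head: 5
  head head car: 4
  head light head: 3
  light head head: 3
  head lamp light: 2
  lamp head head: 2
  … (17 more, each ≤ 2)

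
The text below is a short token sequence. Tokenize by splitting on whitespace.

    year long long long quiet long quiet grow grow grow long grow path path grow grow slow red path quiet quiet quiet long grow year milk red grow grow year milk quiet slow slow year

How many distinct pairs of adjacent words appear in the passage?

24

35 tokens → 34 bigram windows in total.
Repeated bigrams (each contributes count−1 duplicates):
  grow grow: 4
  grow year: 2
  long grow: 2
  long long: 2
  long quiet: 2
  quiet long: 2
  quiet quiet: 2
  year milk: 2
10 duplicate windows → 34 − 10 = 24 distinct.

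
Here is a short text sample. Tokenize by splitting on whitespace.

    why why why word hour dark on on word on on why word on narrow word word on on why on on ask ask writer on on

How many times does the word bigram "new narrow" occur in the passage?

Scanning the 26 overlapping bigram windows for "new narrow":
  (none found)

0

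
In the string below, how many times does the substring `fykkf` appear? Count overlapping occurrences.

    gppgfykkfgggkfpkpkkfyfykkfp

2

Sliding a length-5 window over the 27 characters (23 positions):
  position 5–9: fykkf
  position 22–26: fykkf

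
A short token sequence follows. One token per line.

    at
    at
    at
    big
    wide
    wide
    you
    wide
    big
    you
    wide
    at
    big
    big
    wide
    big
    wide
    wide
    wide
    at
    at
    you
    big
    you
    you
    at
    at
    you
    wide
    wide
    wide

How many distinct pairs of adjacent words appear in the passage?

31 tokens → 30 bigram windows in total.
Repeated bigrams (each contributes count−1 duplicates):
  wide wide: 5
  at at: 4
  big wide: 3
  you wide: 3
  at big: 2
  at you: 2
  big you: 2
  wide at: 2
  … (1 more repeated)
16 duplicate windows → 30 − 16 = 14 distinct.

14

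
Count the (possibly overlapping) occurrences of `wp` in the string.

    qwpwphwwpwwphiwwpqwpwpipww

Sliding a length-2 window over the 26 characters (25 positions):
  position 2–3: wp
  position 4–5: wp
  position 8–9: wp
  position 11–12: wp
  position 16–17: wp
  position 19–20: wp
  position 21–22: wp

7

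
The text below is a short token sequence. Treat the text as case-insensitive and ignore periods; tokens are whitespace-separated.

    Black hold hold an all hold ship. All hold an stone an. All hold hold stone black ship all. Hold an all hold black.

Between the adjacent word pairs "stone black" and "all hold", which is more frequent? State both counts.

"all hold" (5 vs 1)

"stone black": 1 occurrence
"all hold": 5 occurrences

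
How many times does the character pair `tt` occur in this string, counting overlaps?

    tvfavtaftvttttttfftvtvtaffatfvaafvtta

6

Sliding a length-2 window over the 37 characters (36 positions):
  position 11–12: tt
  position 12–13: tt
  position 13–14: tt
  position 14–15: tt
  position 15–16: tt
  position 35–36: tt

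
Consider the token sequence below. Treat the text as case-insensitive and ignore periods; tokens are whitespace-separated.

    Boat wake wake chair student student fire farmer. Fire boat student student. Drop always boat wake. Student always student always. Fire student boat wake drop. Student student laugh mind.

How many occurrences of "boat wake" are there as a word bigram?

3

Scanning the 28 overlapping bigram windows for "boat wake":
  position 1–2: boat wake
  position 15–16: boat wake
  position 23–24: boat wake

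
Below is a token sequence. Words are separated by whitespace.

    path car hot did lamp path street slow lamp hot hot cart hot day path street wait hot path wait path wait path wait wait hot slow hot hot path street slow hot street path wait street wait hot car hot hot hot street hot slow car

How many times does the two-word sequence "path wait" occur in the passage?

Scanning the 46 overlapping bigram windows for "path wait":
  position 19–20: path wait
  position 21–22: path wait
  position 23–24: path wait
  position 35–36: path wait

4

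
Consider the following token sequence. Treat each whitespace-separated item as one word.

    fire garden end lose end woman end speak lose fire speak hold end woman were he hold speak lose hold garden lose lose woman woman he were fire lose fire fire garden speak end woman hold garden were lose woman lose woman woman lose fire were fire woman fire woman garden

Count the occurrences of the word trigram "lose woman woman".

2

Scanning the 49 overlapping trigram windows for "lose woman woman":
  position 23–25: lose woman woman
  position 41–43: lose woman woman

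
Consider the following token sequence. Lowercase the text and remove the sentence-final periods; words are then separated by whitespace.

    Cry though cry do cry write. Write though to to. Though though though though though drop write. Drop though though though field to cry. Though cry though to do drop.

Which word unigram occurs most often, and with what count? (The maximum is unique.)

Unigram frequencies (highest first):
  though: 12
  cry: 5
  to: 4
  write: 3
  drop: 3
  do: 2
  … (1 more, each ≤ 1)

"though", 12 times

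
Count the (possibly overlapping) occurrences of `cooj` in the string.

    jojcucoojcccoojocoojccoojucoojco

Sliding a length-4 window over the 32 characters (29 positions):
  position 6–9: cooj
  position 12–15: cooj
  position 17–20: cooj
  position 22–25: cooj
  position 27–30: cooj

5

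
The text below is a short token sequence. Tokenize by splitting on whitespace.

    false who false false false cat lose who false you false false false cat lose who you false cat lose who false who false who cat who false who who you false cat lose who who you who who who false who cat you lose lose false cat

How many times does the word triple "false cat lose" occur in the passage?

4

Scanning the 46 overlapping trigram windows for "false cat lose":
  position 5–7: false cat lose
  position 13–15: false cat lose
  position 18–20: false cat lose
  position 32–34: false cat lose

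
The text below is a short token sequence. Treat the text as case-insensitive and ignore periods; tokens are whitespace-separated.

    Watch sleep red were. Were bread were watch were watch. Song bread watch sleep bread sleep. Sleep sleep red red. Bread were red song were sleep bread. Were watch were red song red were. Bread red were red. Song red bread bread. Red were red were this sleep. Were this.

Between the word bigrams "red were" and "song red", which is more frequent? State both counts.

"red were" (5 vs 2)

"red were": 5 occurrences
"song red": 2 occurrences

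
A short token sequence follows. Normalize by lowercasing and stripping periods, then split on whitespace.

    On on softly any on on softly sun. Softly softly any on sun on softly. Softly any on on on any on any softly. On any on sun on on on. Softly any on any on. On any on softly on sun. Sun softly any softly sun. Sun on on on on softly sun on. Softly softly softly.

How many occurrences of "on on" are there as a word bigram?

Scanning the 57 overlapping bigram windows for "on on":
  position 1–2: on on
  position 5–6: on on
  position 18–19: on on
  position 19–20: on on
  position 29–30: on on
  position 30–31: on on
  position 36–37: on on
  position 49–50: on on
  position 50–51: on on
  position 51–52: on on

10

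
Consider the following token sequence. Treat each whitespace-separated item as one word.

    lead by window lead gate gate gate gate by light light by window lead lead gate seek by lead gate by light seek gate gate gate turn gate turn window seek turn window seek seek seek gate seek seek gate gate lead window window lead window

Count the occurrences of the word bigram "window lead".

3

Scanning the 45 overlapping bigram windows for "window lead":
  position 3–4: window lead
  position 13–14: window lead
  position 44–45: window lead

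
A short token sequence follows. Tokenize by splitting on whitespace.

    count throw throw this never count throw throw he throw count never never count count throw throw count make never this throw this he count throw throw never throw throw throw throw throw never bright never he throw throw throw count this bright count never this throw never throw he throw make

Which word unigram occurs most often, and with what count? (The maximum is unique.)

"throw", 21 times

Unigram frequencies (highest first):
  throw: 21
  count: 9
  never: 9
  this: 5
  he: 4
  make: 2
  … (1 more, each ≤ 2)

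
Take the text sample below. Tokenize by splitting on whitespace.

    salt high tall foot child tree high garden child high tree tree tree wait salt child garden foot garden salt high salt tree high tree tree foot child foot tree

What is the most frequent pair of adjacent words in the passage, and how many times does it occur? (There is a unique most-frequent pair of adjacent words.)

Bigram frequencies (highest first):
  tree tree: 3
  salt high: 2
  foot child: 2
  tree high: 2
  high tree: 2
  high tall: 1
  … (17 more, each ≤ 1)

"tree tree", 3 times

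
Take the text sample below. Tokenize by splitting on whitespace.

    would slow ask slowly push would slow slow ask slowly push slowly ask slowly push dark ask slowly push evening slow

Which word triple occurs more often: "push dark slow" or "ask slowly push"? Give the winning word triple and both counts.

"push dark slow": 0 occurrences
"ask slowly push": 4 occurrences

"ask slowly push" (4 vs 0)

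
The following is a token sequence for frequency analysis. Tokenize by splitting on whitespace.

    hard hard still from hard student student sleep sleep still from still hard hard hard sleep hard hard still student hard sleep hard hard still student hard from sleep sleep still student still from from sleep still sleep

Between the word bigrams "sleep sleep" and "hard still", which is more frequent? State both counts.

"hard still" (3 vs 2)

"sleep sleep": 2 occurrences
"hard still": 3 occurrences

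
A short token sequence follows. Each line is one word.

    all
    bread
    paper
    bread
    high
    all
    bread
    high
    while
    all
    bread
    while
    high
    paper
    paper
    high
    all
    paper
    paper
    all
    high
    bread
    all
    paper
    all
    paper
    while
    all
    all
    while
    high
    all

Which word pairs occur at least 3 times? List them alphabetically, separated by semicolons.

all bread; all paper; high all

Bigram counts meeting the condition (at least 3 times):
  all bread: 3
  all paper: 3
  high all: 3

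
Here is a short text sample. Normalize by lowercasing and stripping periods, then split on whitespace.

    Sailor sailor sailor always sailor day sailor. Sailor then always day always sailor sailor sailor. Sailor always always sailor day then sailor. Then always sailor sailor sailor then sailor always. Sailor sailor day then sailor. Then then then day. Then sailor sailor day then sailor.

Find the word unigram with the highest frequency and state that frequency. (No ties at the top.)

"sailor", 22 times

Unigram frequencies (highest first):
  sailor: 22
  then: 10
  always: 7
  day: 6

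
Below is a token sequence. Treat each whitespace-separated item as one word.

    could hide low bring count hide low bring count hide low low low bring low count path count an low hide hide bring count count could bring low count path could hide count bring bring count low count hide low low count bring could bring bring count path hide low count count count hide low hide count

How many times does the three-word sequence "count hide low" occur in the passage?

Scanning the 55 overlapping trigram windows for "count hide low":
  position 5–7: count hide low
  position 9–11: count hide low
  position 38–40: count hide low
  position 53–55: count hide low

4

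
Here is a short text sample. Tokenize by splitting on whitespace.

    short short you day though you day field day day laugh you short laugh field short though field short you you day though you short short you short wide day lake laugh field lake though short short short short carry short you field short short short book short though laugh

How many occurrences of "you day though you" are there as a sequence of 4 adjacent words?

Scanning the 47 overlapping 4-gram windows for "you day though you":
  position 3–6: you day though you
  position 21–24: you day though you

2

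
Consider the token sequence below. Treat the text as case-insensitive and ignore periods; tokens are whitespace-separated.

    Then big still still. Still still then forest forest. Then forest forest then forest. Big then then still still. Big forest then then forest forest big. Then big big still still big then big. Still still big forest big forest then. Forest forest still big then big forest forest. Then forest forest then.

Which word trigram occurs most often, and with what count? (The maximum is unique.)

Trigram frequencies (highest first):
  then forest forest: 5
  forest forest then: 4
  forest then forest: 4
  big still still: 3
  still still big: 3
  big then big: 3
  … (23 more, each ≤ 2)

"then forest forest", 5 times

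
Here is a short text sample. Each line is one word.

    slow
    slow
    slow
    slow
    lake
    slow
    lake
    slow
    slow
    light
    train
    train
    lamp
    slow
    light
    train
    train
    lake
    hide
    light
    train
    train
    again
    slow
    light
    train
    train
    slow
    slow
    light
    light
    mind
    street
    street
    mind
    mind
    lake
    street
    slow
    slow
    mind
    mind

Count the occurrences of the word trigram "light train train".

Scanning the 40 overlapping trigram windows for "light train train":
  position 10–12: light train train
  position 15–17: light train train
  position 20–22: light train train
  position 25–27: light train train

4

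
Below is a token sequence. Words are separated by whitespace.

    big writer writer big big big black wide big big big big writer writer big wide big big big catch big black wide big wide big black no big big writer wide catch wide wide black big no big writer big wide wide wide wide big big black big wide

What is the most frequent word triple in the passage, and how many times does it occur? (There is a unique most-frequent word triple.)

"big big big", 4 times

Trigram frequencies (highest first):
  big big big: 4
  wide big big: 3
  big writer writer: 2
  writer writer big: 2
  big big black: 2
  big black wide: 2
  … (28 more, each ≤ 2)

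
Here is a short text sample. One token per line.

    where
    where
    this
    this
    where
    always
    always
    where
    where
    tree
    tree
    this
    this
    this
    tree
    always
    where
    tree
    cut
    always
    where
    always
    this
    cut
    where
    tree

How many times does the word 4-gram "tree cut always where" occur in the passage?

1

Scanning the 23 overlapping 4-gram windows for "tree cut always where":
  position 18–21: tree cut always where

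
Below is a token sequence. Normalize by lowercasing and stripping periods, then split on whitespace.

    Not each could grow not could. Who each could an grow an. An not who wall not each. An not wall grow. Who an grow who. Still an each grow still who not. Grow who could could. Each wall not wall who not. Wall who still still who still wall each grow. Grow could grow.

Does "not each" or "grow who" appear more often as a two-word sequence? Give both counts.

"grow who" (3 vs 2)

"not each": 2 occurrences
"grow who": 3 occurrences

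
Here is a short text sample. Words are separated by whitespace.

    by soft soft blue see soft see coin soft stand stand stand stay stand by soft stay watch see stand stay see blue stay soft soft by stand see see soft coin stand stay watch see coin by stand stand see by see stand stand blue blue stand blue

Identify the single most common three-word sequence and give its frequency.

"stay watch see", 2 times

Trigram frequencies (highest first):
  stay watch see: 2
  by soft soft: 1
  soft soft blue: 1
  soft blue see: 1
  blue see soft: 1
  see soft see: 1
  … (40 more, each ≤ 1)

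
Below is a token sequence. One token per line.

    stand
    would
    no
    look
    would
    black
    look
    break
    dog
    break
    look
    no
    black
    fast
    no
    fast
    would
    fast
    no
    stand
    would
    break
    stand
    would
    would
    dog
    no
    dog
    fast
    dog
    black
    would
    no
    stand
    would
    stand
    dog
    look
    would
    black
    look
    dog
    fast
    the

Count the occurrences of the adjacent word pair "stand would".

Scanning the 43 overlapping bigram windows for "stand would":
  position 1–2: stand would
  position 20–21: stand would
  position 23–24: stand would
  position 34–35: stand would

4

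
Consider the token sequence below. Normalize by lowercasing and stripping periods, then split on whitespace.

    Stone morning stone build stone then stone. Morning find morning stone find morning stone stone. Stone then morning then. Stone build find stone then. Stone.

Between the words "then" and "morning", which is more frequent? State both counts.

"morning" (5 vs 4)

"then": 4 occurrences
"morning": 5 occurrences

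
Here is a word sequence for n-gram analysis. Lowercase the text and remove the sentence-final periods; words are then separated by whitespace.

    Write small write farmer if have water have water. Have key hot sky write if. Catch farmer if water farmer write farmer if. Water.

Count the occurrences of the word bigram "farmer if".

Scanning the 23 overlapping bigram windows for "farmer if":
  position 4–5: farmer if
  position 17–18: farmer if
  position 22–23: farmer if

3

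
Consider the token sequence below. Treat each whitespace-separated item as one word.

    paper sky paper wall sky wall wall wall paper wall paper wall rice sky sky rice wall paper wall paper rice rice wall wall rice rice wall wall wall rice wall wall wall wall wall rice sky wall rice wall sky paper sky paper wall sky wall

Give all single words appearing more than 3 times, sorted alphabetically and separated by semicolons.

Unigram counts meeting the condition (more than 3 times):
  paper: 8
  rice: 9
  sky: 8
  wall: 22

paper; rice; sky; wall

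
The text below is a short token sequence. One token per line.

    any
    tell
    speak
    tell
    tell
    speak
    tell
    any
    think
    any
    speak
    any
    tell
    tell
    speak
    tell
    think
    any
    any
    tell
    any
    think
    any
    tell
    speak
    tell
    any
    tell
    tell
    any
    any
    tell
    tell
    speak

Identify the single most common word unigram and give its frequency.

Unigram frequencies (highest first):
  tell: 14
  any: 11
  speak: 6
  think: 3

"tell", 14 times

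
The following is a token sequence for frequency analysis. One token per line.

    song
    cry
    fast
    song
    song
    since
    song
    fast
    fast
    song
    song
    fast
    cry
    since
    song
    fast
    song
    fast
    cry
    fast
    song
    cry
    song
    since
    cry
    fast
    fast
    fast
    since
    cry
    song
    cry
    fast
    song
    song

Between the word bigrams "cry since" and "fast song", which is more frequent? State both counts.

"cry since": 1 occurrence
"fast song": 5 occurrences

"fast song" (5 vs 1)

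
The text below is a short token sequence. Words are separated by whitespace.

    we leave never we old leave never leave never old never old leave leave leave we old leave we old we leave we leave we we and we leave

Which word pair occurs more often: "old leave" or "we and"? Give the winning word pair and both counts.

"old leave": 3 occurrences
"we and": 1 occurrence

"old leave" (3 vs 1)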